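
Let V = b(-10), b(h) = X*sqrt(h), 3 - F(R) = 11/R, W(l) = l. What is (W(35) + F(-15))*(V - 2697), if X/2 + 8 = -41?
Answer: -522319/5 - 56938*I*sqrt(10)/15 ≈ -1.0446e+5 - 12004.0*I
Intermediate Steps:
X = -98 (X = -16 + 2*(-41) = -16 - 82 = -98)
F(R) = 3 - 11/R
b(h) = -98*sqrt(h)
V = -98*I*sqrt(10) ≈ -309.9*I
(W(35) + F(-15))*(V - 2697) = (35 + (3 - 11/(-15)))*(-98*I*sqrt(10) - 2697) = (35 + (3 - 11*(-1/15)))*(-2697 - 98*I*sqrt(10)) = (35 + (3 + 11/15))*(-2697 - 98*I*sqrt(10)) = (35 + 56/15)*(-2697 - 98*I*sqrt(10)) = 581*(-2697 - 98*I*sqrt(10))/15 = -522319/5 - 56938*I*sqrt(10)/15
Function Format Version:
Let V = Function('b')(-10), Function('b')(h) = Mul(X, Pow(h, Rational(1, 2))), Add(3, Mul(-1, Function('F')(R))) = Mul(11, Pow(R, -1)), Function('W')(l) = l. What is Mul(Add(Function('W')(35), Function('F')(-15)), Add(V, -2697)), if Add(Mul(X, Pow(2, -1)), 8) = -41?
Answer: Add(Rational(-522319, 5), Mul(Rational(-56938, 15), I, Pow(10, Rational(1, 2)))) ≈ Add(-1.0446e+5, Mul(-12004., I))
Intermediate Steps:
X = -98 (X = Add(-16, Mul(2, -41)) = Add(-16, -82) = -98)
Function('F')(R) = Add(3, Mul(-11, Pow(R, -1))) (Function('F')(R) = Add(3, Mul(-1, Mul(11, Pow(R, -1)))) = Add(3, Mul(-11, Pow(R, -1))))
Function('b')(h) = Mul(-98, Pow(h, Rational(1, 2)))
V = Mul(-98, I, Pow(10, Rational(1, 2))) (V = Mul(-98, Pow(-10, Rational(1, 2))) = Mul(-98, Mul(I, Pow(10, Rational(1, 2)))) = Mul(-98, I, Pow(10, Rational(1, 2))) ≈ Mul(-309.90, I))
Mul(Add(Function('W')(35), Function('F')(-15)), Add(V, -2697)) = Mul(Add(35, Add(3, Mul(-11, Pow(-15, -1)))), Add(Mul(-98, I, Pow(10, Rational(1, 2))), -2697)) = Mul(Add(35, Add(3, Mul(-11, Rational(-1, 15)))), Add(-2697, Mul(-98, I, Pow(10, Rational(1, 2))))) = Mul(Add(35, Add(3, Rational(11, 15))), Add(-2697, Mul(-98, I, Pow(10, Rational(1, 2))))) = Mul(Add(35, Rational(56, 15)), Add(-2697, Mul(-98, I, Pow(10, Rational(1, 2))))) = Mul(Rational(581, 15), Add(-2697, Mul(-98, I, Pow(10, Rational(1, 2))))) = Add(Rational(-522319, 5), Mul(Rational(-56938, 15), I, Pow(10, Rational(1, 2))))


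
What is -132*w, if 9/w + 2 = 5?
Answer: -396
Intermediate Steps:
w = 3 (w = 9/(-2 + 5) = 9/3 = 9*(1/3) = 3)
-132*w = -132*3 = -396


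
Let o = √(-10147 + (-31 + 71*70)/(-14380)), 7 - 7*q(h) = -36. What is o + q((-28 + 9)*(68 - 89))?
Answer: 43/7 + I*√524578082405/7190 ≈ 6.1429 + 100.73*I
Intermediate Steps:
q(h) = 43/7 (q(h) = 1 - ⅐*(-36) = 1 + 36/7 = 43/7)
o = I*√524578082405/7190 (o = √(-10147 + (-31 + 4970)*(-1/14380)) = √(-10147 + 4939*(-1/14380)) = √(-10147 - 4939/14380) = √(-145918799/14380) = I*√524578082405/7190 ≈ 100.73*I)
o + q((-28 + 9)*(68 - 89)) = I*√524578082405/7190 + 43/7 = 43/7 + I*√524578082405/7190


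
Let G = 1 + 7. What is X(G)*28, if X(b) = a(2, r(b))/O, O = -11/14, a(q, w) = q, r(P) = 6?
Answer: -784/11 ≈ -71.273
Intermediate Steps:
O = -11/14 (O = -11*1/14 = -11/14 ≈ -0.78571)
G = 8
X(b) = -28/11 (X(b) = 2/(-11/14) = 2*(-14/11) = -28/11)
X(G)*28 = -28/11*28 = -784/11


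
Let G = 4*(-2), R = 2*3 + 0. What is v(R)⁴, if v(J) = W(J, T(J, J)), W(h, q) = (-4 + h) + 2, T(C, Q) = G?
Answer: 256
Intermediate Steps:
R = 6 (R = 6 + 0 = 6)
G = -8
T(C, Q) = -8
W(h, q) = -2 + h
v(J) = -2 + J
v(R)⁴ = (-2 + 6)⁴ = 4⁴ = 256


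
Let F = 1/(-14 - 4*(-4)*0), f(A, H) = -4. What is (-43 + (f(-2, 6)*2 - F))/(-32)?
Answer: 713/448 ≈ 1.5915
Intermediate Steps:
F = -1/14 (F = 1/(-14 + 16*0) = 1/(-14 + 0) = 1/(-14) = -1/14 ≈ -0.071429)
(-43 + (f(-2, 6)*2 - F))/(-32) = (-43 + (-4*2 - 1*(-1/14)))/(-32) = (-43 + (-8 + 1/14))*(-1/32) = (-43 - 111/14)*(-1/32) = -713/14*(-1/32) = 713/448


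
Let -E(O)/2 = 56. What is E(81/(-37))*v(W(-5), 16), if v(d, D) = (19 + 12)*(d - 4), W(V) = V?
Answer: 31248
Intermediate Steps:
E(O) = -112 (E(O) = -2*56 = -112)
v(d, D) = -124 + 31*d (v(d, D) = 31*(-4 + d) = -124 + 31*d)
E(81/(-37))*v(W(-5), 16) = -112*(-124 + 31*(-5)) = -112*(-124 - 155) = -112*(-279) = 31248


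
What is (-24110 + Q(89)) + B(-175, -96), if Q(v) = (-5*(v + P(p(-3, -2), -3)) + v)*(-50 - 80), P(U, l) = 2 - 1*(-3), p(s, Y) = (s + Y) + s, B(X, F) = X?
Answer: 25245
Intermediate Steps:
p(s, Y) = Y + 2*s (p(s, Y) = (Y + s) + s = Y + 2*s)
P(U, l) = 5 (P(U, l) = 2 + 3 = 5)
Q(v) = 3250 + 520*v (Q(v) = (-5*(v + 5) + v)*(-50 - 80) = (-5*(5 + v) + v)*(-130) = ((-25 - 5*v) + v)*(-130) = (-25 - 4*v)*(-130) = 3250 + 520*v)
(-24110 + Q(89)) + B(-175, -96) = (-24110 + (3250 + 520*89)) - 175 = (-24110 + (3250 + 46280)) - 175 = (-24110 + 49530) - 175 = 25420 - 175 = 25245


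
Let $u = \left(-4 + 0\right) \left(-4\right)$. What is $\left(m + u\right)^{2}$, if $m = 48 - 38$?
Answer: $676$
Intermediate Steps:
$m = 10$ ($m = 48 - 38 = 10$)
$u = 16$ ($u = \left(-4\right) \left(-4\right) = 16$)
$\left(m + u\right)^{2} = \left(10 + 16\right)^{2} = 26^{2} = 676$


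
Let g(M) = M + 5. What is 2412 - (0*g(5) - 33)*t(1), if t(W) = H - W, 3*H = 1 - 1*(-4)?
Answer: 2434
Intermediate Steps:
g(M) = 5 + M
H = 5/3 (H = (1 - 1*(-4))/3 = (1 + 4)/3 = (⅓)*5 = 5/3 ≈ 1.6667)
t(W) = 5/3 - W
2412 - (0*g(5) - 33)*t(1) = 2412 - (0*(5 + 5) - 33)*(5/3 - 1*1) = 2412 - (0*10 - 33)*(5/3 - 1) = 2412 - (0 - 33)*2/3 = 2412 - (-33)*2/3 = 2412 - 1*(-22) = 2412 + 22 = 2434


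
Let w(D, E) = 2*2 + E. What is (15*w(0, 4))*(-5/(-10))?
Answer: 60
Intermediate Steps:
w(D, E) = 4 + E
(15*w(0, 4))*(-5/(-10)) = (15*(4 + 4))*(-5/(-10)) = (15*8)*(-5*(-⅒)) = 120*(½) = 60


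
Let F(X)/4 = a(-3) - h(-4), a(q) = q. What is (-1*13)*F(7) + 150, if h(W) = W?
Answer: 98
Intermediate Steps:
F(X) = 4 (F(X) = 4*(-3 - 1*(-4)) = 4*(-3 + 4) = 4*1 = 4)
(-1*13)*F(7) + 150 = -1*13*4 + 150 = -13*4 + 150 = -52 + 150 = 98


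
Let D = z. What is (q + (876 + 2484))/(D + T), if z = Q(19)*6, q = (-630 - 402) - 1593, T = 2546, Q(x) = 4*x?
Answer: 735/3002 ≈ 0.24484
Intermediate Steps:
q = -2625 (q = -1032 - 1593 = -2625)
z = 456 (z = (4*19)*6 = 76*6 = 456)
D = 456
(q + (876 + 2484))/(D + T) = (-2625 + (876 + 2484))/(456 + 2546) = (-2625 + 3360)/3002 = 735*(1/3002) = 735/3002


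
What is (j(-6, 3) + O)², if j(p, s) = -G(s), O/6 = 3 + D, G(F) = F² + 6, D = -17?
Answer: 9801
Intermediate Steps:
G(F) = 6 + F²
O = -84 (O = 6*(3 - 17) = 6*(-14) = -84)
j(p, s) = -6 - s² (j(p, s) = -(6 + s²) = -6 - s²)
(j(-6, 3) + O)² = ((-6 - 1*3²) - 84)² = ((-6 - 1*9) - 84)² = ((-6 - 9) - 84)² = (-15 - 84)² = (-99)² = 9801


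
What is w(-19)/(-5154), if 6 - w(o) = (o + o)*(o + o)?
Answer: 719/2577 ≈ 0.27901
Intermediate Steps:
w(o) = 6 - 4*o² (w(o) = 6 - (o + o)*(o + o) = 6 - 2*o*2*o = 6 - 4*o²)
w(-19)/(-5154) = (6 - 4*(-19)²)/(-5154) = (6 - 4*361)*(-1/5154) = (6 - 1444)*(-1/5154) = -1438*(-1/5154) = 719/2577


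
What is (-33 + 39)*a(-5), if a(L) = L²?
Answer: 150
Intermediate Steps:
(-33 + 39)*a(-5) = (-33 + 39)*(-5)² = 6*25 = 150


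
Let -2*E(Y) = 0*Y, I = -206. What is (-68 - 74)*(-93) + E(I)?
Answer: 13206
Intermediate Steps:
E(Y) = 0 (E(Y) = -0*Y = -½*0 = 0)
(-68 - 74)*(-93) + E(I) = (-68 - 74)*(-93) + 0 = -142*(-93) + 0 = 13206 + 0 = 13206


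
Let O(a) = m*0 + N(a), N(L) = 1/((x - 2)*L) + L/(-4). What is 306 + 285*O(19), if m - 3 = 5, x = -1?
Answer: -4211/4 ≈ -1052.8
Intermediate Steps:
m = 8 (m = 3 + 5 = 8)
N(L) = -1/(3*L) - L/4 (N(L) = 1/((-1 - 2)*L) + L/(-4) = 1/(-3*L) + L*(-¼) = 1*(-1/(3*L)) - L/4 = -1/(3*L) - L/4)
O(a) = -1/(3*a) - a/4 (O(a) = 8*0 + (-1/(3*a) - a/4) = 0 + (-1/(3*a) - a/4) = -1/(3*a) - a/4)
306 + 285*O(19) = 306 + 285*(-⅓/19 - ¼*19) = 306 + 285*(-⅓*1/19 - 19/4) = 306 + 285*(-1/57 - 19/4) = 306 + 285*(-1087/228) = 306 - 5435/4 = -4211/4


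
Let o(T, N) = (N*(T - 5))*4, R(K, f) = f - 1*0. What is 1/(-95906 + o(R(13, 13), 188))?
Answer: -1/89890 ≈ -1.1125e-5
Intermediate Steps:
R(K, f) = f (R(K, f) = f + 0 = f)
o(T, N) = 4*N*(-5 + T) (o(T, N) = (N*(-5 + T))*4 = 4*N*(-5 + T))
1/(-95906 + o(R(13, 13), 188)) = 1/(-95906 + 4*188*(-5 + 13)) = 1/(-95906 + 4*188*8) = 1/(-95906 + 6016) = 1/(-89890) = -1/89890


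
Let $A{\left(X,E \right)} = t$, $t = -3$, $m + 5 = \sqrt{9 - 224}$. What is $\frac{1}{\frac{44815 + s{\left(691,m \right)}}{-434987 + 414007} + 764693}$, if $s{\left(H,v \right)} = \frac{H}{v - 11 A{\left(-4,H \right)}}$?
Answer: $\frac{84062512374010115}{64281835132799774844164} - \frac{3624295 i \sqrt{215}}{64281835132799774844164} \approx 1.3077 \cdot 10^{-6} - 8.2671 \cdot 10^{-16} i$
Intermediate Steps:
$m = -5 + i \sqrt{215}$ ($m = -5 + \sqrt{9 - 224} = -5 + \sqrt{-215} = -5 + i \sqrt{215} \approx -5.0 + 14.663 i$)
$A{\left(X,E \right)} = -3$
$s{\left(H,v \right)} = \frac{H}{33 + v}$ ($s{\left(H,v \right)} = \frac{H}{v - -33} = \frac{H}{v + 33} = \frac{H}{33 + v}$)
$\frac{1}{\frac{44815 + s{\left(691,m \right)}}{-434987 + 414007} + 764693} = \frac{1}{\frac{44815 + \frac{691}{33 - \left(5 - i \sqrt{215}\right)}}{-434987 + 414007} + 764693} = \frac{1}{\frac{44815 + \frac{691}{28 + i \sqrt{215}}}{-20980} + 764693} = \frac{1}{\left(44815 + \frac{691}{28 + i \sqrt{215}}\right) \left(- \frac{1}{20980}\right) + 764693} = \frac{1}{\left(- \frac{8963}{4196} - \frac{691}{20980 \left(28 + i \sqrt{215}\right)}\right) + 764693} = \frac{1}{\frac{3208642865}{4196} - \frac{691}{20980 \left(28 + i \sqrt{215}\right)}}$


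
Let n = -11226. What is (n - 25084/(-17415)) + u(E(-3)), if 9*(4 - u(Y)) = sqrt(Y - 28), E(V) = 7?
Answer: -195406046/17415 - I*sqrt(21)/9 ≈ -11221.0 - 0.50918*I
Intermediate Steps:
u(Y) = 4 - sqrt(-28 + Y)/9 (u(Y) = 4 - sqrt(Y - 28)/9 = 4 - sqrt(-28 + Y)/9)
(n - 25084/(-17415)) + u(E(-3)) = (-11226 - 25084/(-17415)) + (4 - sqrt(-28 + 7)/9) = (-11226 - 25084*(-1/17415)) + (4 - I*sqrt(21)/9) = (-11226 + 25084/17415) + (4 - I*sqrt(21)/9) = -195475706/17415 + (4 - I*sqrt(21)/9) = -195406046/17415 - I*sqrt(21)/9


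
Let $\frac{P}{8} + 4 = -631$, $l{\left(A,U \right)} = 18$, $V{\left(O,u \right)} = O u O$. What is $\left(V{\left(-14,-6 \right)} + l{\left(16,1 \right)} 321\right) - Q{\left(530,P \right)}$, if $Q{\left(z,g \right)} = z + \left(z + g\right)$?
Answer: $8622$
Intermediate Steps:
$V{\left(O,u \right)} = u O^{2}$
$P = -5080$ ($P = -32 + 8 \left(-631\right) = -32 - 5048 = -5080$)
$Q{\left(z,g \right)} = g + 2 z$ ($Q{\left(z,g \right)} = z + \left(g + z\right) = g + 2 z$)
$\left(V{\left(-14,-6 \right)} + l{\left(16,1 \right)} 321\right) - Q{\left(530,P \right)} = \left(- 6 \left(-14\right)^{2} + 18 \cdot 321\right) - \left(-5080 + 2 \cdot 530\right) = \left(\left(-6\right) 196 + 5778\right) - \left(-5080 + 1060\right) = \left(-1176 + 5778\right) - -4020 = 4602 + 4020 = 8622$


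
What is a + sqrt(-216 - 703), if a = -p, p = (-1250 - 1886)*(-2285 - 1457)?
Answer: -11734912 + I*sqrt(919) ≈ -1.1735e+7 + 30.315*I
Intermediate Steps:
p = 11734912 (p = -3136*(-3742) = 11734912)
a = -11734912 (a = -1*11734912 = -11734912)
a + sqrt(-216 - 703) = -11734912 + sqrt(-216 - 703) = -11734912 + sqrt(-919) = -11734912 + I*sqrt(919)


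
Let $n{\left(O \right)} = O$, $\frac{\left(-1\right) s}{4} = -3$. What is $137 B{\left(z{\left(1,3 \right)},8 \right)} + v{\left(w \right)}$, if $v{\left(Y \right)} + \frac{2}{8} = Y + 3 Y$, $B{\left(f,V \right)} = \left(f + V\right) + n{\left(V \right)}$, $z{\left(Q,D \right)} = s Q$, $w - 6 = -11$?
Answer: $\frac{15263}{4} \approx 3815.8$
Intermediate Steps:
$w = -5$ ($w = 6 - 11 = -5$)
$s = 12$ ($s = \left(-4\right) \left(-3\right) = 12$)
$z{\left(Q,D \right)} = 12 Q$
$B{\left(f,V \right)} = f + 2 V$ ($B{\left(f,V \right)} = \left(f + V\right) + V = \left(V + f\right) + V = f + 2 V$)
$v{\left(Y \right)} = - \frac{1}{4} + 4 Y$ ($v{\left(Y \right)} = - \frac{1}{4} + \left(Y + 3 Y\right) = - \frac{1}{4} + 4 Y$)
$137 B{\left(z{\left(1,3 \right)},8 \right)} + v{\left(w \right)} = 137 \left(12 \cdot 1 + 2 \cdot 8\right) + \left(- \frac{1}{4} + 4 \left(-5\right)\right) = 137 \left(12 + 16\right) - \frac{81}{4} = 137 \cdot 28 - \frac{81}{4} = 3836 - \frac{81}{4} = \frac{15263}{4}$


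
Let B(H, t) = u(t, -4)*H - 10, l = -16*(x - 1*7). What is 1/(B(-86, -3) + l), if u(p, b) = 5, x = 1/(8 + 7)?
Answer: -15/4936 ≈ -0.0030389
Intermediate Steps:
x = 1/15 ≈ 0.066667
l = 1664/15 (l = -16*(1/15 - 1*7) = -16*(1/15 - 7) = -16*(-104/15) = 1664/15 ≈ 110.93)
B(H, t) = -10 + 5*H (B(H, t) = 5*H - 10 = -10 + 5*H)
1/(B(-86, -3) + l) = 1/((-10 + 5*(-86)) + 1664/15) = 1/((-10 - 430) + 1664/15) = 1/(-440 + 1664/15) = 1/(-4936/15) = -15/4936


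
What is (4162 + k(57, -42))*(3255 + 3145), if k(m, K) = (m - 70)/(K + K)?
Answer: 559393600/21 ≈ 2.6638e+7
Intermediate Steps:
k(m, K) = (-70 + m)/(2*K) (k(m, K) = (-70 + m)/((2*K)) = (-70 + m)*(1/(2*K)) = (-70 + m)/(2*K))
(4162 + k(57, -42))*(3255 + 3145) = (4162 + (½)*(-70 + 57)/(-42))*(3255 + 3145) = (4162 + (½)*(-1/42)*(-13))*6400 = (4162 + 13/84)*6400 = (349621/84)*6400 = 559393600/21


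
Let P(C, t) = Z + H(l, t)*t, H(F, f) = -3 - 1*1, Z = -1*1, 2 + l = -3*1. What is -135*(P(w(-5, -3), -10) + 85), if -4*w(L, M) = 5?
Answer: -16740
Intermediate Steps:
l = -5 (l = -2 - 3*1 = -2 - 3 = -5)
Z = -1
H(F, f) = -4 (H(F, f) = -3 - 1 = -4)
w(L, M) = -5/4 (w(L, M) = -1/4*5 = -5/4)
P(C, t) = -1 - 4*t
-135*(P(w(-5, -3), -10) + 85) = -135*((-1 - 4*(-10)) + 85) = -135*((-1 + 40) + 85) = -135*(39 + 85) = -135*124 = -16740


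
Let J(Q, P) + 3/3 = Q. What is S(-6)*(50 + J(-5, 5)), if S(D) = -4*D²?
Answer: -6336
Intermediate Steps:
J(Q, P) = -1 + Q
S(-6)*(50 + J(-5, 5)) = (-4*(-6)²)*(50 + (-1 - 5)) = (-4*36)*(50 - 6) = -144*44 = -6336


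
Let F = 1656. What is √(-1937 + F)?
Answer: I*√281 ≈ 16.763*I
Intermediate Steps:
√(-1937 + F) = √(-1937 + 1656) = √(-281) = I*√281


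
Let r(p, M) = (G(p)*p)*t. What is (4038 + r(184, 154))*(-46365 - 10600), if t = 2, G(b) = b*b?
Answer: -709957415390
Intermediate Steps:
G(b) = b**2
r(p, M) = 2*p**3 (r(p, M) = (p**2*p)*2 = p**3*2 = 2*p**3)
(4038 + r(184, 154))*(-46365 - 10600) = (4038 + 2*184**3)*(-46365 - 10600) = (4038 + 2*6229504)*(-56965) = (4038 + 12459008)*(-56965) = 12463046*(-56965) = -709957415390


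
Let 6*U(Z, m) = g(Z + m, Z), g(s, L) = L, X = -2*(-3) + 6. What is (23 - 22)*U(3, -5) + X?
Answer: 25/2 ≈ 12.500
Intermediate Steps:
X = 12 (X = 6 + 6 = 12)
U(Z, m) = Z/6
(23 - 22)*U(3, -5) + X = (23 - 22)*((1/6)*3) + 12 = 1*(1/2) + 12 = 1/2 + 12 = 25/2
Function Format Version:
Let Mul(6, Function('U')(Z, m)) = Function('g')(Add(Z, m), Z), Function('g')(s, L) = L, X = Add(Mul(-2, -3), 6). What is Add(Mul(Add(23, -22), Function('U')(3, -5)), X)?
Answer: Rational(25, 2) ≈ 12.500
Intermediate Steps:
X = 12 (X = Add(6, 6) = 12)
Function('U')(Z, m) = Mul(Rational(1, 6), Z)
Add(Mul(Add(23, -22), Function('U')(3, -5)), X) = Add(Mul(Add(23, -22), Mul(Rational(1, 6), 3)), 12) = Add(Mul(1, Rational(1, 2)), 12) = Add(Rational(1, 2), 12) = Rational(25, 2)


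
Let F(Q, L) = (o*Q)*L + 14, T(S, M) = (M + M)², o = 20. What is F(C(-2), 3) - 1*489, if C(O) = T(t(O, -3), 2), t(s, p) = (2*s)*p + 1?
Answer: 485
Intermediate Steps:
t(s, p) = 1 + 2*p*s (t(s, p) = 2*p*s + 1 = 1 + 2*p*s)
T(S, M) = 4*M² (T(S, M) = (2*M)² = 4*M²)
C(O) = 16 (C(O) = 4*2² = 4*4 = 16)
F(Q, L) = 14 + 20*L*Q (F(Q, L) = (20*Q)*L + 14 = 20*L*Q + 14 = 14 + 20*L*Q)
F(C(-2), 3) - 1*489 = (14 + 20*3*16) - 1*489 = (14 + 960) - 489 = 974 - 489 = 485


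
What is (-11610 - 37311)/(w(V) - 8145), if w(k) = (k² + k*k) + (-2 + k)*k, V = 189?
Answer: -16307/32880 ≈ -0.49595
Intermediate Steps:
w(k) = 2*k² + k*(-2 + k) (w(k) = (k² + k²) + k*(-2 + k) = 2*k² + k*(-2 + k))
(-11610 - 37311)/(w(V) - 8145) = (-11610 - 37311)/(189*(-2 + 3*189) - 8145) = -48921/(189*(-2 + 567) - 8145) = -48921/(189*565 - 8145) = -48921/(106785 - 8145) = -48921/98640 = -48921*1/98640 = -16307/32880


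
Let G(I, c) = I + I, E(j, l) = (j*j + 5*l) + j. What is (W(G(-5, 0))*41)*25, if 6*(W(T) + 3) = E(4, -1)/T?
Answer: -13325/4 ≈ -3331.3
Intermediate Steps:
E(j, l) = j + j² + 5*l (E(j, l) = (j² + 5*l) + j = j + j² + 5*l)
G(I, c) = 2*I
W(T) = -3 + 5/(2*T) (W(T) = -3 + ((4 + 4² + 5*(-1))/T)/6 = -3 + ((4 + 16 - 5)/T)/6 = -3 + (15/T)/6 = -3 + 5/(2*T))
(W(G(-5, 0))*41)*25 = ((-3 + 5/(2*((2*(-5)))))*41)*25 = ((-3 + (5/2)/(-10))*41)*25 = ((-3 + (5/2)*(-⅒))*41)*25 = ((-3 - ¼)*41)*25 = -13/4*41*25 = -533/4*25 = -13325/4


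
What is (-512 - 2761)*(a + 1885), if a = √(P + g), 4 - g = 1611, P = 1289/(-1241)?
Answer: -6169605 - 6546*I*√619127454/1241 ≈ -6.1696e+6 - 1.3125e+5*I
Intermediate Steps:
P = -1289/1241 (P = 1289*(-1/1241) = -1289/1241 ≈ -1.0387)
g = -1607 (g = 4 - 1*1611 = 4 - 1611 = -1607)
a = 2*I*√619127454/1241 (a = √(-1289/1241 - 1607) = √(-1995576/1241) = 2*I*√619127454/1241 ≈ 40.1*I)
(-512 - 2761)*(a + 1885) = (-512 - 2761)*(2*I*√619127454/1241 + 1885) = -3273*(1885 + 2*I*√619127454/1241) = -6169605 - 6546*I*√619127454/1241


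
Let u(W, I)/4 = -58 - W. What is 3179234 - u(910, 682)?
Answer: 3183106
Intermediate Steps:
u(W, I) = -232 - 4*W (u(W, I) = 4*(-58 - W) = -232 - 4*W)
3179234 - u(910, 682) = 3179234 - (-232 - 4*910) = 3179234 - (-232 - 3640) = 3179234 - 1*(-3872) = 3179234 + 3872 = 3183106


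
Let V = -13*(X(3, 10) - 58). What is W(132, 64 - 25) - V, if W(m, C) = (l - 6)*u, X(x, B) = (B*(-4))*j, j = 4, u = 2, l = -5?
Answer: -2856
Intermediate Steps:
X(x, B) = -16*B (X(x, B) = (B*(-4))*4 = -4*B*4 = -16*B)
W(m, C) = -22 (W(m, C) = (-5 - 6)*2 = -11*2 = -22)
V = 2834 (V = -13*(-16*10 - 58) = -13*(-160 - 58) = -13*(-218) = 2834)
W(132, 64 - 25) - V = -22 - 1*2834 = -22 - 2834 = -2856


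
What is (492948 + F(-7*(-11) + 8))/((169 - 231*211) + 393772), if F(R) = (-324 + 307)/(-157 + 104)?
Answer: 26126261/18295600 ≈ 1.4280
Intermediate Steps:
F(R) = 17/53 (F(R) = -17/(-53) = -17*(-1/53) = 17/53)
(492948 + F(-7*(-11) + 8))/((169 - 231*211) + 393772) = (492948 + 17/53)/((169 - 231*211) + 393772) = 26126261/(53*((169 - 48741) + 393772)) = 26126261/(53*(-48572 + 393772)) = (26126261/53)/345200 = (26126261/53)*(1/345200) = 26126261/18295600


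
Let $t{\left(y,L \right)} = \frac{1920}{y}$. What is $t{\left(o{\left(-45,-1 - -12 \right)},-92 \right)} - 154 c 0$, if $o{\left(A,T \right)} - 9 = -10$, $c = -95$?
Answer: $-1920$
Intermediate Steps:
$o{\left(A,T \right)} = -1$ ($o{\left(A,T \right)} = 9 - 10 = -1$)
$t{\left(o{\left(-45,-1 - -12 \right)},-92 \right)} - 154 c 0 = \frac{1920}{-1} - 154 \left(-95\right) 0 = 1920 \left(-1\right) - \left(-14630\right) 0 = -1920 - 0 = -1920 + 0 = -1920$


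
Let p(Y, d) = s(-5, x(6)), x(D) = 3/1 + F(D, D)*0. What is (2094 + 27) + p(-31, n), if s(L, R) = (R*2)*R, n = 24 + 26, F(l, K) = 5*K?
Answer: 2139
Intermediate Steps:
n = 50
x(D) = 3 (x(D) = 3/1 + (5*D)*0 = 3*1 + 0 = 3 + 0 = 3)
s(L, R) = 2*R**2 (s(L, R) = (2*R)*R = 2*R**2)
p(Y, d) = 18 (p(Y, d) = 2*3**2 = 2*9 = 18)
(2094 + 27) + p(-31, n) = (2094 + 27) + 18 = 2121 + 18 = 2139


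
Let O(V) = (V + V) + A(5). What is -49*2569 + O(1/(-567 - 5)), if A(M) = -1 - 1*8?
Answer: -36004541/286 ≈ -1.2589e+5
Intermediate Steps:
A(M) = -9 (A(M) = -1 - 8 = -9)
O(V) = -9 + 2*V (O(V) = (V + V) - 9 = 2*V - 9 = -9 + 2*V)
-49*2569 + O(1/(-567 - 5)) = -49*2569 + (-9 + 2/(-567 - 5)) = -125881 + (-9 + 2/(-572)) = -125881 + (-9 + 2*(-1/572)) = -125881 + (-9 - 1/286) = -125881 - 2575/286 = -36004541/286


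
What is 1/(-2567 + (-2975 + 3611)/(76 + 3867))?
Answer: -3943/10121045 ≈ -0.00038958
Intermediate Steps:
1/(-2567 + (-2975 + 3611)/(76 + 3867)) = 1/(-2567 + 636/3943) = 1/(-10121045/3943) = -3943/10121045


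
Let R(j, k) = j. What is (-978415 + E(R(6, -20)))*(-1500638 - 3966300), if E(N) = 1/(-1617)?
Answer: 8649226515134528/1617 ≈ 5.3489e+12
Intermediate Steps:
E(N) = -1/1617
(-978415 + E(R(6, -20)))*(-1500638 - 3966300) = (-978415 - 1/1617)*(-1500638 - 3966300) = -1582097056/1617*(-5466938) = 8649226515134528/1617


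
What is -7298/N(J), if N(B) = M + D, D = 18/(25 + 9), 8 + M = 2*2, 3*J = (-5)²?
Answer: 124066/59 ≈ 2102.8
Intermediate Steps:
J = 25/3 (J = (⅓)*(-5)² = (⅓)*25 = 25/3 ≈ 8.3333)
M = -4 (M = -8 + 2*2 = -8 + 4 = -4)
D = 9/17 (D = 18/34 = 18*(1/34) = 9/17 ≈ 0.52941)
N(B) = -59/17 (N(B) = -4 + 9/17 = -59/17)
-7298/N(J) = -7298/(-59/17) = -7298*(-17/59) = 124066/59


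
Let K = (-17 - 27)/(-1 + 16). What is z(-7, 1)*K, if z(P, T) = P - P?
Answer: 0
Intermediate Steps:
K = -44/15 ≈ -2.9333
z(P, T) = 0
z(-7, 1)*K = 0*(-44/15) = 0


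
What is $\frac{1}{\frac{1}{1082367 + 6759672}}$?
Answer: $7842039$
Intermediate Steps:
$\frac{1}{\frac{1}{1082367 + 6759672}} = \frac{1}{\frac{1}{7842039}} = 7842039$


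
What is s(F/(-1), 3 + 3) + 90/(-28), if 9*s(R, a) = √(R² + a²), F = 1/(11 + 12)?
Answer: -45/14 + √19045/207 ≈ -2.5476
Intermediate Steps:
F = 1/23 ≈ 0.043478
s(R, a) = √(R² + a²)/9
s(F/(-1), 3 + 3) + 90/(-28) = √(((1/23)/(-1))² + (3 + 3)²)/9 + 90/(-28) = √(((1/23)*(-1))² + 6²)/9 + 90*(-1/28) = √((-1/23)² + 36)/9 - 45/14 = √(1/529 + 36)/9 - 45/14 = √(19045/529)/9 - 45/14 = (√19045/23)/9 - 45/14 = √19045/207 - 45/14 = -45/14 + √19045/207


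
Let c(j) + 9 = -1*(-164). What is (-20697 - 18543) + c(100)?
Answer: -39085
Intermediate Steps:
c(j) = 155 (c(j) = -9 - 1*(-164) = -9 + 164 = 155)
(-20697 - 18543) + c(100) = (-20697 - 18543) + 155 = -39240 + 155 = -39085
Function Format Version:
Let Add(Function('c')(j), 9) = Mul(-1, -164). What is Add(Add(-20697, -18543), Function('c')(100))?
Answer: -39085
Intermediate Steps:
Function('c')(j) = 155 (Function('c')(j) = Add(-9, Mul(-1, -164)) = Add(-9, 164) = 155)
Add(Add(-20697, -18543), Function('c')(100)) = Add(Add(-20697, -18543), 155) = Add(-39240, 155) = -39085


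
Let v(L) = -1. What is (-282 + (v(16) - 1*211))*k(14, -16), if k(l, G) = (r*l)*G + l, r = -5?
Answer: -560196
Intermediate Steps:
k(l, G) = l - 5*G*l (k(l, G) = (-5*l)*G + l = -5*G*l + l = l - 5*G*l)
(-282 + (v(16) - 1*211))*k(14, -16) = (-282 + (-1 - 1*211))*(14*(1 - 5*(-16))) = (-282 + (-1 - 211))*(14*(1 + 80)) = (-282 - 212)*(14*81) = -494*1134 = -560196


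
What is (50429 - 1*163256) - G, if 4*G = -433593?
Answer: -17715/4 ≈ -4428.8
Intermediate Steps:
G = -433593/4 (G = (1/4)*(-433593) = -433593/4 ≈ -1.0840e+5)
(50429 - 1*163256) - G = (50429 - 1*163256) - 1*(-433593/4) = (50429 - 163256) + 433593/4 = -112827 + 433593/4 = -17715/4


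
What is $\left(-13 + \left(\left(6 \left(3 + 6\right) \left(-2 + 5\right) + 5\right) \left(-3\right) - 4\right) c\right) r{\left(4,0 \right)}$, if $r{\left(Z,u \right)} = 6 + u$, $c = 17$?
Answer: $-51588$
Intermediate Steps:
$\left(-13 + \left(\left(6 \left(3 + 6\right) \left(-2 + 5\right) + 5\right) \left(-3\right) - 4\right) c\right) r{\left(4,0 \right)} = \left(-13 + \left(\left(6 \left(3 + 6\right) \left(-2 + 5\right) + 5\right) \left(-3\right) - 4\right) 17\right) \left(6 + 0\right) = \left(-13 + \left(\left(6 \cdot 9 \cdot 3 + 5\right) \left(-3\right) - 4\right) 17\right) 6 = \left(-13 + \left(\left(6 \cdot 27 + 5\right) \left(-3\right) - 4\right) 17\right) 6 = \left(-13 + \left(\left(162 + 5\right) \left(-3\right) - 4\right) 17\right) 6 = \left(-13 + \left(167 \left(-3\right) - 4\right) 17\right) 6 = \left(-13 + \left(-501 - 4\right) 17\right) 6 = \left(-13 - 8585\right) 6 = \left(-8598\right) 6 = -51588$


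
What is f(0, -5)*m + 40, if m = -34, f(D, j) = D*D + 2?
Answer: -28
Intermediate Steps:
f(D, j) = 2 + D² (f(D, j) = D² + 2 = 2 + D²)
f(0, -5)*m + 40 = (2 + 0²)*(-34) + 40 = (2 + 0)*(-34) + 40 = 2*(-34) + 40 = -68 + 40 = -28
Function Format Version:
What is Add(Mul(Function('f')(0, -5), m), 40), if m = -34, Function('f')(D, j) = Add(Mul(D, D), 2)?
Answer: -28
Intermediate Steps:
Function('f')(D, j) = Add(2, Pow(D, 2)) (Function('f')(D, j) = Add(Pow(D, 2), 2) = Add(2, Pow(D, 2)))
Add(Mul(Function('f')(0, -5), m), 40) = Add(Mul(Add(2, Pow(0, 2)), -34), 40) = Add(Mul(Add(2, 0), -34), 40) = Add(Mul(2, -34), 40) = Add(-68, 40) = -28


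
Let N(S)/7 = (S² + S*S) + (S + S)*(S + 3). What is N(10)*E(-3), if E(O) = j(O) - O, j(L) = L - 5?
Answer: -16100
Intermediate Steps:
j(L) = -5 + L
E(O) = -5 (E(O) = (-5 + O) - O = -5)
N(S) = 14*S² + 14*S*(3 + S) (N(S) = 7*((S² + S*S) + (S + S)*(S + 3)) = 7*((S² + S²) + (2*S)*(3 + S)) = 7*(2*S² + 2*S*(3 + S)) = 14*S² + 14*S*(3 + S))
N(10)*E(-3) = (14*10*(3 + 2*10))*(-5) = (14*10*(3 + 20))*(-5) = (14*10*23)*(-5) = 3220*(-5) = -16100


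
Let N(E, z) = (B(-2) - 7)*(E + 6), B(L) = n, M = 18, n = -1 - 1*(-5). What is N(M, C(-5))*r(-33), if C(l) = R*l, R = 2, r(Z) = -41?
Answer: 2952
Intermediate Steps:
n = 4 (n = -1 + 5 = 4)
B(L) = 4
C(l) = 2*l
N(E, z) = -18 - 3*E (N(E, z) = (4 - 7)*(E + 6) = -3*(6 + E) = -18 - 3*E)
N(M, C(-5))*r(-33) = (-18 - 3*18)*(-41) = (-18 - 54)*(-41) = -72*(-41) = 2952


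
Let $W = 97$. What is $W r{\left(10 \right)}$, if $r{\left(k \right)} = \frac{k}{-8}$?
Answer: $- \frac{485}{4} \approx -121.25$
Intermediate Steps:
$r{\left(k \right)} = - \frac{k}{8}$ ($r{\left(k \right)} = k \left(- \frac{1}{8}\right) = - \frac{k}{8}$)
$W r{\left(10 \right)} = 97 \left(\left(- \frac{1}{8}\right) 10\right) = 97 \left(- \frac{5}{4}\right) = - \frac{485}{4}$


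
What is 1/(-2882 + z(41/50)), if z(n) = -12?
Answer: -1/2894 ≈ -0.00034554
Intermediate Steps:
1/(-2882 + z(41/50)) = 1/(-2882 - 12) = 1/(-2894) = -1/2894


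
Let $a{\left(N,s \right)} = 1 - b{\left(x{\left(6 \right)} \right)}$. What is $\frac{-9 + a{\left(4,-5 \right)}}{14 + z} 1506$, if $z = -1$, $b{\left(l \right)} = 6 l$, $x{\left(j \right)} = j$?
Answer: $- \frac{66264}{13} \approx -5097.2$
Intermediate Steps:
$a{\left(N,s \right)} = -35$ ($a{\left(N,s \right)} = 1 - 6 \cdot 6 = 1 - 36 = -35$)
$\frac{-9 + a{\left(4,-5 \right)}}{14 + z} 1506 = \frac{-9 - 35}{14 - 1} \cdot 1506 = - \frac{44}{13} \cdot 1506 = \left(-44\right) \frac{1}{13} \cdot 1506 = \left(- \frac{44}{13}\right) 1506 = - \frac{66264}{13}$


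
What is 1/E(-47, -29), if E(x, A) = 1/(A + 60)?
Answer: 31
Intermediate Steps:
E(x, A) = 1/(60 + A)
1/E(-47, -29) = 1/(1/(60 - 29)) = 1/(1/31) = 31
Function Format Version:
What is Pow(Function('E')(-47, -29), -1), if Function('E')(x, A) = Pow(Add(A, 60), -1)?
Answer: 31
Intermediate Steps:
Function('E')(x, A) = Pow(Add(60, A), -1)
Pow(Function('E')(-47, -29), -1) = Pow(Pow(Add(60, -29), -1), -1) = Pow(Pow(31, -1), -1) = Pow(Rational(1, 31), -1) = 31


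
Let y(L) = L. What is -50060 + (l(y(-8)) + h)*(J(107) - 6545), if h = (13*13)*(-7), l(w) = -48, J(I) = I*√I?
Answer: 8006835 - 131717*√107 ≈ 6.6443e+6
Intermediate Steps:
J(I) = I^(3/2)
h = -1183 (h = 169*(-7) = -1183)
-50060 + (l(y(-8)) + h)*(J(107) - 6545) = -50060 + (-48 - 1183)*(107^(3/2) - 6545) = -50060 - 1231*(107*√107 - 6545) = -50060 - 1231*(-6545 + 107*√107) = -50060 + (8056895 - 131717*√107) = 8006835 - 131717*√107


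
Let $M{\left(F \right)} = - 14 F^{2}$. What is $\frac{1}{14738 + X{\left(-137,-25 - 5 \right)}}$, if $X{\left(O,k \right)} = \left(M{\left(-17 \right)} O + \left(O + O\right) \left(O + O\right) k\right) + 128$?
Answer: $- \frac{1}{1683112} \approx -5.9414 \cdot 10^{-7}$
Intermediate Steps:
$X{\left(O,k \right)} = 128 - 4046 O + 4 k O^{2}$ ($X{\left(O,k \right)} = \left(- 14 \left(-17\right)^{2} O + \left(O + O\right) \left(O + O\right) k\right) + 128 = \left(\left(-14\right) 289 O + 2 O 2 O k\right) + 128 = \left(- 4046 O + 4 O^{2} k\right) + 128 = \left(- 4046 O + 4 k O^{2}\right) + 128 = 128 - 4046 O + 4 k O^{2}$)
$\frac{1}{14738 + X{\left(-137,-25 - 5 \right)}} = \frac{1}{14738 + \left(128 - -554302 + 4 \left(-25 - 5\right) \left(-137\right)^{2}\right)} = \frac{1}{14738 + \left(128 + 554302 + 4 \left(-25 - 5\right) 18769\right)} = \frac{1}{14738 + \left(128 + 554302 + 4 \left(-30\right) 18769\right)} = \frac{1}{14738 + \left(128 + 554302 - 2252280\right)} = \frac{1}{14738 - 1697850} = \frac{1}{-1683112} = - \frac{1}{1683112}$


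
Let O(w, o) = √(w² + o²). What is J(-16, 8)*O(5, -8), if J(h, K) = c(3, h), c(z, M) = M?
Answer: -16*√89 ≈ -150.94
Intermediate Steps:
J(h, K) = h
O(w, o) = √(o² + w²)
J(-16, 8)*O(5, -8) = -16*√((-8)² + 5²) = -16*√(64 + 25) = -16*√89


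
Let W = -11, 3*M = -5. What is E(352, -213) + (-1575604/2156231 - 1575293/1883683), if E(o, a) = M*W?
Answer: 204297160121870/12184967036319 ≈ 16.766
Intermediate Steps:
M = -5/3 (M = (1/3)*(-5) = -5/3 ≈ -1.6667)
E(o, a) = 55/3 (E(o, a) = -5/3*(-11) = 55/3)
E(352, -213) + (-1575604/2156231 - 1575293/1883683) = 55/3 + (-1575604/2156231 - 1575293/1883683) = 55/3 - 6364634070215/4061655678773 = 204297160121870/12184967036319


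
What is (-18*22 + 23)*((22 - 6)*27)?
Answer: -161136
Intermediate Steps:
(-18*22 + 23)*((22 - 6)*27) = (-396 + 23)*(16*27) = -373*432 = -161136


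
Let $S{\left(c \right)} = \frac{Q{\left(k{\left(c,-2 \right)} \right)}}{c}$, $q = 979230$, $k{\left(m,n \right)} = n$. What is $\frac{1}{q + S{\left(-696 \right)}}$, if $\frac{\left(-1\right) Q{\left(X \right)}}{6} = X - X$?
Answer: $\frac{1}{979230} \approx 1.0212 \cdot 10^{-6}$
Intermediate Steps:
$Q{\left(X \right)} = 0$ ($Q{\left(X \right)} = - 6 \left(X - X\right) = \left(-6\right) 0 = 0$)
$S{\left(c \right)} = 0$ ($S{\left(c \right)} = \frac{0}{c} = 0$)
$\frac{1}{q + S{\left(-696 \right)}} = \frac{1}{979230 + 0} = \frac{1}{979230}$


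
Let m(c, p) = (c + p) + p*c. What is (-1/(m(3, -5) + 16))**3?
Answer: 1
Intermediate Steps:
m(c, p) = c + p + c*p (m(c, p) = (c + p) + c*p = c + p + c*p)
(-1/(m(3, -5) + 16))**3 = (-1/((3 - 5 + 3*(-5)) + 16))**3 = (-1/((3 - 5 - 15) + 16))**3 = (-1/(-17 + 16))**3 = (-1/(-1))**3 = (-1*(-1))**3 = 1**3 = 1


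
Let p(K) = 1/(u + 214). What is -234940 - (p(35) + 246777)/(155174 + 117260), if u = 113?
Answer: -10464963135500/44542959 ≈ -2.3494e+5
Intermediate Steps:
p(K) = 1/327 (p(K) = 1/(113 + 214) = 1/327)
-234940 - (p(35) + 246777)/(155174 + 117260) = -234940 - (1/327 + 246777)/(155174 + 117260) = -234940 - 80696080/(327*272434) = -234940 - 1*40348040/44542959 = -234940 - 40348040/44542959 = -10464963135500/44542959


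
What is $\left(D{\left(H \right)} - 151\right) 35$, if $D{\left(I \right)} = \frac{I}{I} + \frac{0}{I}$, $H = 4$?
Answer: $-5250$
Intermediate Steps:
$D{\left(I \right)} = 1$ ($D{\left(I \right)} = 1 + 0 = 1$)
$\left(D{\left(H \right)} - 151\right) 35 = \left(1 - 151\right) 35 = \left(-150\right) 35 = -5250$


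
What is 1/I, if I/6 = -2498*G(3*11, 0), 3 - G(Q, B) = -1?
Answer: -1/59952 ≈ -1.6680e-5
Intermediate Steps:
G(Q, B) = 4 (G(Q, B) = 3 - 1*(-1) = 3 + 1 = 4)
I = -59952 (I = 6*(-2498*4) = 6*(-9992) = -59952)
1/I = 1/(-59952) = -1/59952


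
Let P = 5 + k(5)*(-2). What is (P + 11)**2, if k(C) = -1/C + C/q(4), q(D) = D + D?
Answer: 91809/400 ≈ 229.52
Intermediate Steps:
q(D) = 2*D
k(C) = -1/C + C/8 (k(C) = -1/C + C/((2*4)) = -1/C + C/8)
P = 83/20 (P = 5 + (-1/5 + (1/8)*5)*(-2) = 5 + (-1*1/5 + 5/8)*(-2) = 5 + (-1/5 + 5/8)*(-2) = 5 + (17/40)*(-2) = 5 - 17/20 = 83/20 ≈ 4.1500)
(P + 11)**2 = (83/20 + 11)**2 = (303/20)**2 = 91809/400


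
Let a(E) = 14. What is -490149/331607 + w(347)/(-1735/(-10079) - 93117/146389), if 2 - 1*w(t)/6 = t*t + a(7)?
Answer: 176755383770903602635/113499348077048 ≈ 1.5573e+6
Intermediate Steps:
w(t) = -72 - 6*t² (w(t) = 12 - 6*(t*t + 14) = 12 - 6*(t² + 14) = 12 - 6*(14 + t²) = 12 + (-84 - 6*t²) = -72 - 6*t²)
-490149/331607 + w(347)/(-1735/(-10079) - 93117/146389) = -490149/331607 + (-72 - 6*347²)/(-1735/(-10079) - 93117/146389) = -490149*1/331607 + (-72 - 6*120409)/(-1735*(-1/10079) - 93117*1/146389) = -490149/331607 + (-72 - 722454)/(1735/10079 - 93117/146389) = -490149/331607 - 722526/(-684541328/1475454731) = -490149/331607 - 722526*(-1475454731/684541328) = -490149/331607 + 533027202485253/342270664 = 176755383770903602635/113499348077048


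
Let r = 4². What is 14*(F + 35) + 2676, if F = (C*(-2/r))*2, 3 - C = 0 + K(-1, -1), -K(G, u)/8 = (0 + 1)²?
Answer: 6255/2 ≈ 3127.5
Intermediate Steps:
r = 16
K(G, u) = -8 (K(G, u) = -8*(0 + 1)² = -8*1² = -8*1 = -8)
C = 11 (C = 3 - (0 - 8) = 3 - 1*(-8) = 3 + 8 = 11)
F = -11/4 (F = (11*(-2/16))*2 = (11*(-2*1/16))*2 = (11*(-⅛))*2 = -11/8*2 = -11/4 ≈ -2.7500)
14*(F + 35) + 2676 = 14*(-11/4 + 35) + 2676 = 14*(129/4) + 2676 = 903/2 + 2676 = 6255/2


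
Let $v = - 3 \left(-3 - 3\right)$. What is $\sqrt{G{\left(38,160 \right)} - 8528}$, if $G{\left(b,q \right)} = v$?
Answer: $i \sqrt{8510} \approx 92.25 i$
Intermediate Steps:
$v = 18$ ($v = \left(-3\right) \left(-6\right) = 18$)
$G{\left(b,q \right)} = 18$
$\sqrt{G{\left(38,160 \right)} - 8528} = \sqrt{18 - 8528} = \sqrt{-8510} = i \sqrt{8510}$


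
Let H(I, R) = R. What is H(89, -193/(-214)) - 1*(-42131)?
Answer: 9016227/214 ≈ 42132.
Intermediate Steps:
H(89, -193/(-214)) - 1*(-42131) = -193/(-214) - 1*(-42131) = -193*(-1/214) + 42131 = 193/214 + 42131 = 9016227/214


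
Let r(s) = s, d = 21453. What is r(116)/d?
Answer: 116/21453 ≈ 0.0054072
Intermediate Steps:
r(116)/d = 116/21453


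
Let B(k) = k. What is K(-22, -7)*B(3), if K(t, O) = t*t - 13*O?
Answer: 1725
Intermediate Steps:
K(t, O) = t² - 13*O
K(-22, -7)*B(3) = ((-22)² - 13*(-7))*3 = (484 + 91)*3 = 575*3 = 1725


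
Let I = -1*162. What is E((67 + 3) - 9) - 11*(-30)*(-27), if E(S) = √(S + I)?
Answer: -8910 + I*√101 ≈ -8910.0 + 10.05*I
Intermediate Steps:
I = -162
E(S) = √(-162 + S) (E(S) = √(S - 162) = √(-162 + S))
E((67 + 3) - 9) - 11*(-30)*(-27) = √(-162 + ((67 + 3) - 9)) - 11*(-30)*(-27) = √(-162 + (70 - 9)) + 330*(-27) = √(-162 + 61) - 8910 = √(-101) - 8910 = I*√101 - 8910 = -8910 + I*√101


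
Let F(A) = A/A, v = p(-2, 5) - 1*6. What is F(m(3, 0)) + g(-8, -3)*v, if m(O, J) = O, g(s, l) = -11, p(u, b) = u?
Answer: 89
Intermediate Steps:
v = -8 (v = -2 - 1*6 = -2 - 6 = -8)
F(A) = 1
F(m(3, 0)) + g(-8, -3)*v = 1 - 11*(-8) = 1 + 88 = 89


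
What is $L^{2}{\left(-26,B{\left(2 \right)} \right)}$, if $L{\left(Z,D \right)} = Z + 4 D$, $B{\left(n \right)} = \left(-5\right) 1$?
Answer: $2116$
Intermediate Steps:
$B{\left(n \right)} = -5$
$L^{2}{\left(-26,B{\left(2 \right)} \right)} = \left(-26 + 4 \left(-5\right)\right)^{2} = \left(-26 - 20\right)^{2} = \left(-46\right)^{2} = 2116$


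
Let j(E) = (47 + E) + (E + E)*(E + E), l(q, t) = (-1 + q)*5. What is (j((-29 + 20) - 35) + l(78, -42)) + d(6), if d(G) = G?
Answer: 8138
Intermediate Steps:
l(q, t) = -5 + 5*q
j(E) = 47 + E + 4*E² (j(E) = (47 + E) + (2*E)*(2*E) = (47 + E) + 4*E² = 47 + E + 4*E²)
(j((-29 + 20) - 35) + l(78, -42)) + d(6) = ((47 + ((-29 + 20) - 35) + 4*((-29 + 20) - 35)²) + (-5 + 5*78)) + 6 = ((47 + (-9 - 35) + 4*(-9 - 35)²) + (-5 + 390)) + 6 = ((47 - 44 + 4*(-44)²) + 385) + 6 = ((47 - 44 + 4*1936) + 385) + 6 = ((47 - 44 + 7744) + 385) + 6 = (7747 + 385) + 6 = 8132 + 6 = 8138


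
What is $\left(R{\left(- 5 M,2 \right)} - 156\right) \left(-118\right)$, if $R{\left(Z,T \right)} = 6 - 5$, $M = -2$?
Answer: $18290$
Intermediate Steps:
$R{\left(Z,T \right)} = 1$ ($R{\left(Z,T \right)} = 6 - 5 = 1$)
$\left(R{\left(- 5 M,2 \right)} - 156\right) \left(-118\right) = \left(1 - 156\right) \left(-118\right) = \left(-155\right) \left(-118\right) = 18290$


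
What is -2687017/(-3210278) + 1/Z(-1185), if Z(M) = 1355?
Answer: 3644118313/4349926690 ≈ 0.83774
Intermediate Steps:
-2687017/(-3210278) + 1/Z(-1185) = -2687017/(-3210278) + 1/1355 = -2687017*(-1/3210278) + 1/1355 = 2687017/3210278 + 1/1355 = 3644118313/4349926690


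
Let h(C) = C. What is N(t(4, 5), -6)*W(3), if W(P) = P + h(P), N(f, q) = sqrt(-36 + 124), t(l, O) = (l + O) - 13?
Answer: 12*sqrt(22) ≈ 56.285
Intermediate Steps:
t(l, O) = -13 + O + l (t(l, O) = (O + l) - 13 = -13 + O + l)
N(f, q) = 2*sqrt(22) (N(f, q) = sqrt(88) = 2*sqrt(22))
W(P) = 2*P (W(P) = P + P = 2*P)
N(t(4, 5), -6)*W(3) = (2*sqrt(22))*(2*3) = (2*sqrt(22))*6 = 12*sqrt(22)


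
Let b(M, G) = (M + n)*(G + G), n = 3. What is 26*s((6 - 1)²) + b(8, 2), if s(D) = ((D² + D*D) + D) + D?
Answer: 33844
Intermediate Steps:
b(M, G) = 2*G*(3 + M) (b(M, G) = (M + 3)*(G + G) = (3 + M)*(2*G) = 2*G*(3 + M))
s(D) = 2*D + 2*D² (s(D) = ((D² + D²) + D) + D = (2*D² + D) + D = (D + 2*D²) + D = 2*D + 2*D²)
26*s((6 - 1)²) + b(8, 2) = 26*(2*(6 - 1)²*(1 + (6 - 1)²)) + 2*2*(3 + 8) = 26*(2*5²*(1 + 5²)) + 2*2*11 = 26*(2*25*(1 + 25)) + 44 = 26*(2*25*26) + 44 = 26*1300 + 44 = 33800 + 44 = 33844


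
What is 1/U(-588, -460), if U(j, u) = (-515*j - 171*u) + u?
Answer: 1/381020 ≈ 2.6245e-6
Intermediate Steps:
U(j, u) = -515*j - 170*u
1/U(-588, -460) = 1/(-515*(-588) - 170*(-460)) = 1/(302820 + 78200) = 1/381020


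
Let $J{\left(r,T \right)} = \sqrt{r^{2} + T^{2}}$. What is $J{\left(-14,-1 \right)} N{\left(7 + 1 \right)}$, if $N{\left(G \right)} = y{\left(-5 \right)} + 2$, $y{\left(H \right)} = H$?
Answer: $- 3 \sqrt{197} \approx -42.107$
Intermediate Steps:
$N{\left(G \right)} = -3$ ($N{\left(G \right)} = -5 + 2 = -3$)
$J{\left(r,T \right)} = \sqrt{T^{2} + r^{2}}$
$J{\left(-14,-1 \right)} N{\left(7 + 1 \right)} = \sqrt{\left(-1\right)^{2} + \left(-14\right)^{2}} \left(-3\right) = \sqrt{1 + 196} \left(-3\right) = \sqrt{197} \left(-3\right) = - 3 \sqrt{197}$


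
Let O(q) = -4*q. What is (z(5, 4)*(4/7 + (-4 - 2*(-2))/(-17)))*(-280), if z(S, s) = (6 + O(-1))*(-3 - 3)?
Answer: 9600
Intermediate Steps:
z(S, s) = -60 (z(S, s) = (6 - 4*(-1))*(-3 - 3) = (6 + 4)*(-6) = 10*(-6) = -60)
(z(5, 4)*(4/7 + (-4 - 2*(-2))/(-17)))*(-280) = -60*(4/7 + (-4 - 2*(-2))/(-17))*(-280) = -60*(4*(⅐) + (-4 + 4)*(-1/17))*(-280) = -60*(4/7 + 0*(-1/17))*(-280) = -60*(4/7 + 0)*(-280) = -60*4/7*(-280) = -240/7*(-280) = 9600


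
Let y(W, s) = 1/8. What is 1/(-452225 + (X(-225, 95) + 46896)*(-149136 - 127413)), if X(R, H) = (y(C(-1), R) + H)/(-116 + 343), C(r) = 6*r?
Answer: -1816/23552811792053 ≈ -7.7103e-11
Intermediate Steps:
y(W, s) = 1/8
X(R, H) = 1/1816 + H/227 (X(R, H) = (1/8 + H)/(-116 + 343) = (1/8 + H)/227 = (1/8 + H)*(1/227) = 1/1816 + H/227)
1/(-452225 + (X(-225, 95) + 46896)*(-149136 - 127413)) = 1/(-452225 + ((1/1816 + (1/227)*95) + 46896)*(-149136 - 127413)) = 1/(-452225 + ((1/1816 + 95/227) + 46896)*(-276549)) = 1/(-452225 + (761/1816 + 46896)*(-276549)) = 1/(-452225 + (85163897/1816)*(-276549)) = 1/(-452225 - 23551990551453/1816) = 1/(-23552811792053/1816) = -1816/23552811792053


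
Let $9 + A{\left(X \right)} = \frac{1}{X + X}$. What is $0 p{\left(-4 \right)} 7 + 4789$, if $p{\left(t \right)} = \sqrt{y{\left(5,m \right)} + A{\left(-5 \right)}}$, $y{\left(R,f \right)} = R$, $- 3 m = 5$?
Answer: $4789$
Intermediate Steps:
$m = - \frac{5}{3}$ ($m = \left(- \frac{1}{3}\right) 5 = - \frac{5}{3} \approx -1.6667$)
$A{\left(X \right)} = -9 + \frac{1}{2 X}$ ($A{\left(X \right)} = -9 + \frac{1}{X + X} = -9 + \frac{1}{2 X}$)
$p{\left(t \right)} = \frac{i \sqrt{410}}{10}$ ($p{\left(t \right)} = \sqrt{5 - \left(9 - \frac{1}{2 \left(-5\right)}\right)} = \sqrt{5 + \left(-9 + \frac{1}{2} \left(- \frac{1}{5}\right)\right)} = \sqrt{5 - \frac{91}{10}} = \sqrt{- \frac{41}{10}} = \frac{i \sqrt{410}}{10}$)
$0 p{\left(-4 \right)} 7 + 4789 = 0 \frac{i \sqrt{410}}{10} \cdot 7 + 4789 = 0 \cdot 7 + 4789 = 0 + 4789 = 4789$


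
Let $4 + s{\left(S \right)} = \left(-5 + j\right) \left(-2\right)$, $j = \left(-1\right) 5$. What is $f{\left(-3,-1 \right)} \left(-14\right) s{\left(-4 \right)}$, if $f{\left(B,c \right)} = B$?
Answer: $672$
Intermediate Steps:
$j = -5$
$s{\left(S \right)} = 16$ ($s{\left(S \right)} = -4 + \left(-5 - 5\right) \left(-2\right) = -4 - -20 = -4 + 20 = 16$)
$f{\left(-3,-1 \right)} \left(-14\right) s{\left(-4 \right)} = \left(-3\right) \left(-14\right) 16 = 42 \cdot 16 = 672$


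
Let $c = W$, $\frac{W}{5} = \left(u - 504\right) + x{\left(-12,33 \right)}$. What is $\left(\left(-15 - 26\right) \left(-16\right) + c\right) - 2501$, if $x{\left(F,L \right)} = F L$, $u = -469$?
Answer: $-8690$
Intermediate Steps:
$W = -6845$ ($W = 5 \left(\left(-469 - 504\right) - 396\right) = 5 \left(-973 - 396\right) = 5 \left(-1369\right) = -6845$)
$c = -6845$
$\left(\left(-15 - 26\right) \left(-16\right) + c\right) - 2501 = \left(\left(-15 - 26\right) \left(-16\right) - 6845\right) - 2501 = \left(\left(-41\right) \left(-16\right) - 6845\right) - 2501 = \left(656 - 6845\right) - 2501 = -6189 - 2501 = -8690$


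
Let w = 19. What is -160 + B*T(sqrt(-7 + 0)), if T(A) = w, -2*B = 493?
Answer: -9687/2 ≈ -4843.5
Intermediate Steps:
B = -493/2 (B = -1/2*493 = -493/2 ≈ -246.50)
T(A) = 19
-160 + B*T(sqrt(-7 + 0)) = -160 - 493/2*19 = -160 - 9367/2 = -9687/2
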